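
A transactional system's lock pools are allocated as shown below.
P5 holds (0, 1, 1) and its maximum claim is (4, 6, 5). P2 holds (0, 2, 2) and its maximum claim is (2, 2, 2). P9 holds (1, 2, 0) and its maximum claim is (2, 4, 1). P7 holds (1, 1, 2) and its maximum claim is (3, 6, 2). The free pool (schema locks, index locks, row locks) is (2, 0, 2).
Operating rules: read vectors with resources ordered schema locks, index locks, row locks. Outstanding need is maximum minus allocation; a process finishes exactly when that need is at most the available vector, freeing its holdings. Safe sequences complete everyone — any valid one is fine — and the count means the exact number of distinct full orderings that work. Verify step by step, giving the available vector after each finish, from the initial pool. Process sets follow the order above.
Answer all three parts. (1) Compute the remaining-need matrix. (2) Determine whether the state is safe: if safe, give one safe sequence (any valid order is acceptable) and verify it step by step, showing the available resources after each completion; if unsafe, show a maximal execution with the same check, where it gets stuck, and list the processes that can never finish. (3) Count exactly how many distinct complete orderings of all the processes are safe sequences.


(1) Remaining need (order schema locks, index locks, row locks):
  P5: (4, 5, 4)
  P2: (2, 0, 0)
  P9: (1, 2, 1)
  P7: (2, 5, 0)
(2) UNSAFE — no complete ordering exists.
Key observation: no order helps: past P2, P9, the free pool tops out at (3, 4, 4), below what each blocked process needs in index locks.
A maximal execution: P2, P9 — then nothing else fits. Verifying each step:
  pool = (2, 0, 2)
  P2: need (2, 0, 0) fits (2, 0, 2); releases (0, 2, 2), pool now (2, 2, 4)
  P9: need (1, 2, 1) fits (2, 2, 4); releases (1, 2, 0), pool now (3, 4, 4)
  P5 cannot run: need (4, 5, 4) vs free (3, 4, 4) (insufficient schema locks and index locks)
  P7 cannot run: need (2, 5, 0) vs free (3, 4, 4) (insufficient index locks)
Permanently blocked: P5 and P7.
(3) Precisely 0 of the possible complete orderings are safe sequences.


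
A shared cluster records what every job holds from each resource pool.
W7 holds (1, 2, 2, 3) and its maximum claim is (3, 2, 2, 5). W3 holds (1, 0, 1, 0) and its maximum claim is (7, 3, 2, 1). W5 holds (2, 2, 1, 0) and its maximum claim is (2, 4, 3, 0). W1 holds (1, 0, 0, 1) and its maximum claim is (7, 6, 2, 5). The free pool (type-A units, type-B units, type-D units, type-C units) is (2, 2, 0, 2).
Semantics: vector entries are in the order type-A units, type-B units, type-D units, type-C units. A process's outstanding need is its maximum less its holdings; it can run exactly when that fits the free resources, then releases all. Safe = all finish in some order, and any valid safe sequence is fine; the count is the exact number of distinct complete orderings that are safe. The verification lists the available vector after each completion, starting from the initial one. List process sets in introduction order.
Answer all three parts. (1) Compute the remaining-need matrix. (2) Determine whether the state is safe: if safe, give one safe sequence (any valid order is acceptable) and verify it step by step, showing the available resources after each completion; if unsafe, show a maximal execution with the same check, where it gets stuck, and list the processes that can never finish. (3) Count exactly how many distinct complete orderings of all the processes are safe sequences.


(1) Outstanding need per process (order type-A units, type-B units, type-D units, type-C units):
  W7: (2, 0, 0, 2)
  W3: (6, 3, 1, 1)
  W5: (0, 2, 2, 0)
  W1: (6, 6, 2, 4)
(2) UNSAFE.
Key observation: W7, W5 can finish, but then (5, 6, 3, 5) is all there is, and the blocked group's type-A units demands exceed it.
The run W7, W5 cannot be extended any further. Walking it through:
  pool = (2, 2, 0, 2)
  run W7 (needs (2, 0, 0, 2), free (2, 2, 0, 2)); after release of (1, 2, 2, 3) the pool is (3, 4, 2, 5)
  run W5 (needs (0, 2, 2, 0), free (3, 4, 2, 5)); after release of (2, 2, 1, 0) the pool is (5, 6, 3, 5)
  W3 still needs (6, 3, 1, 1) but only (5, 6, 3, 5) is free — short on type-A units
  W1 still needs (6, 6, 2, 4) but only (5, 6, 3, 5) is free — short on type-A units
Processes that can never finish: W3 and W1.
(3) Exactly 0 of the possible complete orderings are safe sequences.


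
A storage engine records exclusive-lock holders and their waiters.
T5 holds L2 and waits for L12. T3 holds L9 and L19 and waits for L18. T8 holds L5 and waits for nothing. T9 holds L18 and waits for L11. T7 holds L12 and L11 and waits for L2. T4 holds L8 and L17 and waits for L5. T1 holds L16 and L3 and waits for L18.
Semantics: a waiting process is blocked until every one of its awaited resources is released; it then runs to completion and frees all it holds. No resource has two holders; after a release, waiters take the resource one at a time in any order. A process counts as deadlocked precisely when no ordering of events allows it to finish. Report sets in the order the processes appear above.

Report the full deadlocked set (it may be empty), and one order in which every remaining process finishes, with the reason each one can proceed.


Deadlocked: T5, T3, T9, T7 and T1.
Key observation: the waits loop around T5 -> T7 -> T5 with no way out; T3, T9 and T1 wait into the deadlock from upstream.
One completion order for the rest: T8, T4.
Check, step by step:
  T8: no waits; runs immediately, freeing L5
  run T4 (all its waits — L5 — are resolved); releases L8 and L17


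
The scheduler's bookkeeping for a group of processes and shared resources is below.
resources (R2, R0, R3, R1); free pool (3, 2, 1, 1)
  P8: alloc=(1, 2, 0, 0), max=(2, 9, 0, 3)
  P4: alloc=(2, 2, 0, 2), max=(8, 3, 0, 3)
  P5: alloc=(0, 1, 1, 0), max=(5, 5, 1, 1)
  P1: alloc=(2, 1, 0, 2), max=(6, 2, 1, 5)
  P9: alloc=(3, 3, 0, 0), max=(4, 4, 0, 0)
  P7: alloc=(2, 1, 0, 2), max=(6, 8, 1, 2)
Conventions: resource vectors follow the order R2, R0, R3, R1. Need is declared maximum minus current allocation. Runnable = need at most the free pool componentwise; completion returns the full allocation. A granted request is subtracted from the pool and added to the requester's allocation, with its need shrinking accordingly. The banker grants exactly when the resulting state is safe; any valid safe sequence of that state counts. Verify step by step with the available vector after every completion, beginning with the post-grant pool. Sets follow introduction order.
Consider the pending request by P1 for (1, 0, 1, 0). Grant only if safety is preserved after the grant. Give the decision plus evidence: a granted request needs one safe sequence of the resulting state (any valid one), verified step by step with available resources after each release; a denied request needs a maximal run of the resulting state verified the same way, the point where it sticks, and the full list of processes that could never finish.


DENY — the pretend-granted state is unsafe.
Key observation: after P9, P5 the pool peaks at (5, 6, 1, 1), and each blocked process is short somewhere: P8 on R0, R1; P4 on R2; P1 on R1; P7 on R0.
Pretend the grant happened; the run P9, P5 goes as far as possible. Walking it through:
  pool = (2, 2, 0, 1)
  run P9 (needs (1, 1, 0, 0), free (2, 2, 0, 1)); after release of (3, 3, 0, 0) the pool is (5, 5, 0, 1)
  run P5 (needs (5, 4, 0, 1), free (5, 5, 0, 1)); after release of (0, 1, 1, 0) the pool is (5, 6, 1, 1)
  P8 cannot run: need (1, 7, 0, 3) vs free (5, 6, 1, 1) (insufficient R0 and R1)
  P4 cannot run: need (6, 1, 0, 1) vs free (5, 6, 1, 1) (insufficient R2)
  P1 cannot run: need (3, 1, 0, 3) vs free (5, 6, 1, 1) (insufficient R1)
  P7 cannot run: need (4, 7, 1, 0) vs free (5, 6, 1, 1) (insufficient R0)
Had the request been granted, P8, P4, P1 and P7 could never finish.


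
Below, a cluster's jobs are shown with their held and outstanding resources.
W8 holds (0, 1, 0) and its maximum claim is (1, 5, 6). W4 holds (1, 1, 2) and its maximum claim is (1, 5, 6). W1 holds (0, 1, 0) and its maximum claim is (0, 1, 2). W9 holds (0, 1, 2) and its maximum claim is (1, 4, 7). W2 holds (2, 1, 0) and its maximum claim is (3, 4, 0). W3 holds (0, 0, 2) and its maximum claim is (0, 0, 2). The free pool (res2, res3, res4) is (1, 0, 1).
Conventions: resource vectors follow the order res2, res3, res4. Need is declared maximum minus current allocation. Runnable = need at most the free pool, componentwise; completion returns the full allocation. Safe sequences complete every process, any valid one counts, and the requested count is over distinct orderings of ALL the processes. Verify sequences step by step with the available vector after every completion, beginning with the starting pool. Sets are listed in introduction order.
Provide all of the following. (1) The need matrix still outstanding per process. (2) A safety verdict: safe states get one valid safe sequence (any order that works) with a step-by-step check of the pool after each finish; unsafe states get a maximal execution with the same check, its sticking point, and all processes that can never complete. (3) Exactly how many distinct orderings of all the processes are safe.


(1) Need matrix, components ordered res2, res3, res4:
  W8: (1, 4, 6)
  W4: (0, 4, 4)
  W1: (0, 0, 2)
  W9: (1, 3, 5)
  W2: (1, 3, 0)
  W3: (0, 0, 0)
(2) UNSAFE — no complete ordering exists.
Key observation: even finishing W3, W1 leaves just (1, 1, 3) free — too little res3 for any of the remaining processes.
Going as far as possible: W3, W1; after that, nothing fits. Verifying each step:
  pool = (1, 0, 1)
  W3 needs (0, 0, 0) <= (1, 0, 1) -> finishes; pool += (0, 0, 2) = (1, 0, 3)
  W1 needs (0, 0, 2) <= (1, 0, 3) -> finishes; pool += (0, 1, 0) = (1, 1, 3)
  W8 cannot run: need (1, 4, 6) vs free (1, 1, 3) (insufficient res3 and res4)
  W4 cannot run: need (0, 4, 4) vs free (1, 1, 3) (insufficient res3 and res4)
  W9 cannot run: need (1, 3, 5) vs free (1, 1, 3) (insufficient res3 and res4)
  W2 cannot run: need (1, 3, 0) vs free (1, 1, 3) (insufficient res3)
Never able to finish: W8, W4, W9 and W2.
(3) Precisely 0 of the possible complete orderings are safe sequences.


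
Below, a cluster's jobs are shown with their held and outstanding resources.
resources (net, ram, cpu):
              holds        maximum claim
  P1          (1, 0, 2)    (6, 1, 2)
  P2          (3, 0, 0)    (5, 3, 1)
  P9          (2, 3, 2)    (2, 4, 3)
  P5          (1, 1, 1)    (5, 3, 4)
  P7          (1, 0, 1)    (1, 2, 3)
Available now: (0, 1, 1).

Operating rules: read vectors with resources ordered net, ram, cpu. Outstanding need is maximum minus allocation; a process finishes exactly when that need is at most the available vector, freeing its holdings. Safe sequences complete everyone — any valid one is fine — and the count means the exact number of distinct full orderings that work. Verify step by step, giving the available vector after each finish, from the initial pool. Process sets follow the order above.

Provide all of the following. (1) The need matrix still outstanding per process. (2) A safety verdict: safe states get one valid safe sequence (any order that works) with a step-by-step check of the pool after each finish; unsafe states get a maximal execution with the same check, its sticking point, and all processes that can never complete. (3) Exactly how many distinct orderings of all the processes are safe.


(1) Outstanding need per process (order net, ram, cpu):
  P1: (5, 1, 0)
  P2: (2, 3, 1)
  P9: (0, 1, 1)
  P5: (4, 2, 3)
  P7: (0, 2, 2)
(2) SAFE. One safe sequence: P9, P2, P7, P5, P1.
Key observation: reading the order forward, P9 is the first process whose need (0, 1, 1) meets the free pool (0, 1, 1) exactly on a resource it requests.
Check, step by step:
  pool = (0, 1, 1)
  P9: need (0, 1, 1) fits (0, 1, 1); releases (2, 3, 2), pool now (2, 4, 3)
  P2: need (2, 3, 1) fits (2, 4, 3); releases (3, 0, 0), pool now (5, 4, 3)
  P7: need (0, 2, 2) fits (5, 4, 3); releases (1, 0, 1), pool now (6, 4, 4)
  P5: need (4, 2, 3) fits (6, 4, 4); releases (1, 1, 1), pool now (7, 5, 5)
  P1: need (5, 1, 0) fits (7, 5, 5); releases (1, 0, 2), pool now (8, 5, 7)
(3) Precisely 8 of the possible complete orderings are safe sequences.


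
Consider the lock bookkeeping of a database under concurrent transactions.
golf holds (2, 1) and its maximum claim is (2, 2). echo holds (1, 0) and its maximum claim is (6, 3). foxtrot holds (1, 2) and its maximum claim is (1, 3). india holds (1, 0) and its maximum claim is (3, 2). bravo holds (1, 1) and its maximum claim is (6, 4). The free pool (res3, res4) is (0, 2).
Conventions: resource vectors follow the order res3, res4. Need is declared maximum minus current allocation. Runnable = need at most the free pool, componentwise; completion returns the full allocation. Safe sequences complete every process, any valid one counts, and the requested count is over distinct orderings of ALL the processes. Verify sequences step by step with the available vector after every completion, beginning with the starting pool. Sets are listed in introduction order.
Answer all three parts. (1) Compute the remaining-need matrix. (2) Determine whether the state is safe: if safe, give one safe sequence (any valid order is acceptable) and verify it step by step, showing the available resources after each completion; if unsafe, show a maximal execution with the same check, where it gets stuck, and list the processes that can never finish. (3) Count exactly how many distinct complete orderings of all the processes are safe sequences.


(1) Need matrix, components ordered res3, res4:
  golf: (0, 1)
  echo: (5, 3)
  foxtrot: (0, 1)
  india: (2, 2)
  bravo: (5, 3)
(2) UNSAFE — no complete ordering exists.
Key observation: even finishing golf, foxtrot, india leaves just (4, 5) free — too little res3 for any of the remaining processes.
A maximal execution: golf, foxtrot, india — then nothing else fits. Check, step by step:
  pool = (0, 2)
  golf: need (0, 1) fits (0, 2); releases (2, 1), pool now (2, 3)
  foxtrot: need (0, 1) fits (2, 3); releases (1, 2), pool now (3, 5)
  india: need (2, 2) fits (3, 5); releases (1, 0), pool now (4, 5)
  blocked: echo wants (5, 3), pool (4, 5) — not enough res3
  blocked: bravo wants (5, 3), pool (4, 5) — not enough res3
Permanently blocked: echo and bravo.
(3) The exact count: 0 of the possible complete orderings are safe sequences.


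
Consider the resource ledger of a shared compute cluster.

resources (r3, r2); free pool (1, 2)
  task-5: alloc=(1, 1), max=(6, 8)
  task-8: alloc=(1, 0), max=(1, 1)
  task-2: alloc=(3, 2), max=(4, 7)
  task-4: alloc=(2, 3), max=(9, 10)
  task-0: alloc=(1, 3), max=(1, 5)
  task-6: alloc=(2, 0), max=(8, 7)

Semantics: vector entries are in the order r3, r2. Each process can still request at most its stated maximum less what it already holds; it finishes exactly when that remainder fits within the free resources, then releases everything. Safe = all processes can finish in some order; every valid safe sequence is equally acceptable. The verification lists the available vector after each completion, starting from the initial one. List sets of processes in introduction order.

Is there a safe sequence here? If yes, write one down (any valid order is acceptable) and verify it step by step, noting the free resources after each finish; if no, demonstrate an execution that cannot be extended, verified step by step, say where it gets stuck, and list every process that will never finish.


SAFE. One safe sequence: task-8, task-0, task-2, task-6, task-4, task-5.
Key observation: the first exact fit in this order is task-0 — it needs (0, 2) with (2, 2) free, meeting a requested resource to the last unit.
Step-by-step check:
  pool = (1, 2)
  task-8: need (0, 1) fits (1, 2); releases (1, 0), pool now (2, 2)
  task-0: need (0, 2) fits (2, 2); releases (1, 3), pool now (3, 5)
  task-2: need (1, 5) fits (3, 5); releases (3, 2), pool now (6, 7)
  task-6: need (6, 7) fits (6, 7); releases (2, 0), pool now (8, 7)
  task-4: need (7, 7) fits (8, 7); releases (2, 3), pool now (10, 10)
  task-5: need (5, 7) fits (10, 10); releases (1, 1), pool now (11, 11)


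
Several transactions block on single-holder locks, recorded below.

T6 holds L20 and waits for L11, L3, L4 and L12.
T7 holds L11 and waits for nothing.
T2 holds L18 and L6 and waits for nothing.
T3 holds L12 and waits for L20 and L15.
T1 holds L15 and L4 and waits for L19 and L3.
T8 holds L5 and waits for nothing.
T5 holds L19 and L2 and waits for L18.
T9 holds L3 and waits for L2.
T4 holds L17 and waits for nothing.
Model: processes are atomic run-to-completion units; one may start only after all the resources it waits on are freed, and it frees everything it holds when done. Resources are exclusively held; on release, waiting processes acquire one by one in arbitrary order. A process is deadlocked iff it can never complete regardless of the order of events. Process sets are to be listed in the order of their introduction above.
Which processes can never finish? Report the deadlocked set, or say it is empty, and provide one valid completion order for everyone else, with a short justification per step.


The deadlocked set is T6 and T3.
Key observation: T6 -> T3 -> T6 is a circular wait — nothing in it can go first; no other process is dragged down with it.
The rest can finish in the order T2, T8, T7, T5, T9, T4, T1.
Walking it through:
  T2: no waits; runs immediately, freeing L18 and L6
  T8: no waits; runs immediately, freeing L5
  T7: no waits; runs immediately, freeing L11
  T5: everything it awaited (L18) is free; runs, freeing L19 and L2
  T9: everything it awaited (L2) is free; runs, freeing L3
  T4: no waits; runs immediately, freeing L17
  T1: everything it awaited (L19 and L3) is free; runs, freeing L15 and L4


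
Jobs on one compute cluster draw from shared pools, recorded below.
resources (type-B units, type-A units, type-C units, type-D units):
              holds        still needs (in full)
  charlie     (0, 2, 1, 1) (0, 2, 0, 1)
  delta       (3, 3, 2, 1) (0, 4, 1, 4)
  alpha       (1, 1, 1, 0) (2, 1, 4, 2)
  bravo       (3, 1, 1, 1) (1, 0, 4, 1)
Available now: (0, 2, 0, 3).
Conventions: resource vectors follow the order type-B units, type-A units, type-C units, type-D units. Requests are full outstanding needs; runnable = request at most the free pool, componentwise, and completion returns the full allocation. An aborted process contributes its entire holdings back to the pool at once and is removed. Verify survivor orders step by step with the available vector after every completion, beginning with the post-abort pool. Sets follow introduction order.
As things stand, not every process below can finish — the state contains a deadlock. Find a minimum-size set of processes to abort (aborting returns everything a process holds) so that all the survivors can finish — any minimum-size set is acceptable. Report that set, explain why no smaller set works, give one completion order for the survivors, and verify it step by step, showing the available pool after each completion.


The answer: abort alpha.
Key observation: bravo could never have finished before the abort; with (1, 1, 1, 0) returned by alpha, it fits at step 3.
Minimality: the empty abort set fails — the state is deadlocked as it stands.
The survivors complete as charlie, delta, bravo. Verifying each step (starting from the post-abort pool):
  pool = (1, 3, 1, 3)
  charlie: need (0, 2, 0, 1) fits (1, 3, 1, 3); releases (0, 2, 1, 1), pool now (1, 5, 2, 4)
  delta: need (0, 4, 1, 4) fits (1, 5, 2, 4); releases (3, 3, 2, 1), pool now (4, 8, 4, 5)
  bravo: need (1, 0, 4, 1) fits (4, 8, 4, 5); releases (3, 1, 1, 1), pool now (7, 9, 5, 6)


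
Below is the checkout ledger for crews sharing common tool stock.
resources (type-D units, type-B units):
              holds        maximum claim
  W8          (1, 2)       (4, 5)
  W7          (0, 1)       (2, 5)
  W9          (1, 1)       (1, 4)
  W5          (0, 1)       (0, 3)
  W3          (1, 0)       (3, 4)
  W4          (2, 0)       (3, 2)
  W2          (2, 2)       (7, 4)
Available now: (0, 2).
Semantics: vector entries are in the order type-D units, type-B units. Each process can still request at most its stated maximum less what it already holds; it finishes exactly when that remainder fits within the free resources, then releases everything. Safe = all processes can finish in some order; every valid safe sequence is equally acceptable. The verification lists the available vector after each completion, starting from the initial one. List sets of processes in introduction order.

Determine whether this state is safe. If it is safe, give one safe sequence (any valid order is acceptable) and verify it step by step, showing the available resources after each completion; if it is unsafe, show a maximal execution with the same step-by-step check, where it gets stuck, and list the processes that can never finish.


SAFE. One safe sequence: W5, W9, W4, W8, W3, W7, W2.
Key observation: W5 marks the first exact bind of the order: its need (0, 2) fits the free (0, 2) with zero slack on a requested resource.
Verifying each step:
  pool = (0, 2)
  W5: need (0, 2) fits (0, 2); releases (0, 1), pool now (0, 3)
  W9: need (0, 3) fits (0, 3); releases (1, 1), pool now (1, 4)
  W4: need (1, 2) fits (1, 4); releases (2, 0), pool now (3, 4)
  W8: need (3, 3) fits (3, 4); releases (1, 2), pool now (4, 6)
  W3: need (2, 4) fits (4, 6); releases (1, 0), pool now (5, 6)
  W7: need (2, 4) fits (5, 6); releases (0, 1), pool now (5, 7)
  W2: need (5, 2) fits (5, 7); releases (2, 2), pool now (7, 9)


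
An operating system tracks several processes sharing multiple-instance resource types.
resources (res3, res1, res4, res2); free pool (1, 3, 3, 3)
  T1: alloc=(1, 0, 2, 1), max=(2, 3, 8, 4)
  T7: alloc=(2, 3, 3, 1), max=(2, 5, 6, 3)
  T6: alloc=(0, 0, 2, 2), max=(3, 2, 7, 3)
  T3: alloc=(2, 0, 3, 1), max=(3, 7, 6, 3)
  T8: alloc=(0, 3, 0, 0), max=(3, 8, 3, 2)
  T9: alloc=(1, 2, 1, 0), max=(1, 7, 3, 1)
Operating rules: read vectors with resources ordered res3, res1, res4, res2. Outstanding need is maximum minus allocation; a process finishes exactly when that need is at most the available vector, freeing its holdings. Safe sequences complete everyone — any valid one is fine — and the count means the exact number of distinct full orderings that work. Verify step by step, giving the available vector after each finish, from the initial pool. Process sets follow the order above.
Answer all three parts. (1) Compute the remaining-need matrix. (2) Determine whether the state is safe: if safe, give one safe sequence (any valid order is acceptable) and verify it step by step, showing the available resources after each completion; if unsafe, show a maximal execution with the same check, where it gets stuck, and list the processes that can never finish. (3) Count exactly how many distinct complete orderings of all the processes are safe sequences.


(1) Remaining need (order res3, res1, res4, res2):
  T1: (1, 3, 6, 3)
  T7: (0, 2, 3, 2)
  T6: (3, 2, 5, 1)
  T3: (1, 7, 3, 2)
  T8: (3, 5, 3, 2)
  T9: (0, 5, 2, 1)
(2) The state is SAFE; one workable sequence: T7, T9, T1, T3, T8, T6.
Key observation: T7 is the earliest step where a requested resource binds exactly: need (0, 2, 3, 2), pool (1, 3, 3, 3) at its turn.
Step-by-step check:
  pool = (1, 3, 3, 3)
  T7 needs (0, 2, 3, 2) <= (1, 3, 3, 3) -> finishes; pool += (2, 3, 3, 1) = (3, 6, 6, 4)
  T9 needs (0, 5, 2, 1) <= (3, 6, 6, 4) -> finishes; pool += (1, 2, 1, 0) = (4, 8, 7, 4)
  T1 needs (1, 3, 6, 3) <= (4, 8, 7, 4) -> finishes; pool += (1, 0, 2, 1) = (5, 8, 9, 5)
  T3 needs (1, 7, 3, 2) <= (5, 8, 9, 5) -> finishes; pool += (2, 0, 3, 1) = (7, 8, 12, 6)
  T8 needs (3, 5, 3, 2) <= (7, 8, 12, 6) -> finishes; pool += (0, 3, 0, 0) = (7, 11, 12, 6)
  T6 needs (3, 2, 5, 1) <= (7, 11, 12, 6) -> finishes; pool += (0, 0, 2, 2) = (7, 11, 14, 8)
(3) Exactly 80 of the possible complete orderings are safe sequences.


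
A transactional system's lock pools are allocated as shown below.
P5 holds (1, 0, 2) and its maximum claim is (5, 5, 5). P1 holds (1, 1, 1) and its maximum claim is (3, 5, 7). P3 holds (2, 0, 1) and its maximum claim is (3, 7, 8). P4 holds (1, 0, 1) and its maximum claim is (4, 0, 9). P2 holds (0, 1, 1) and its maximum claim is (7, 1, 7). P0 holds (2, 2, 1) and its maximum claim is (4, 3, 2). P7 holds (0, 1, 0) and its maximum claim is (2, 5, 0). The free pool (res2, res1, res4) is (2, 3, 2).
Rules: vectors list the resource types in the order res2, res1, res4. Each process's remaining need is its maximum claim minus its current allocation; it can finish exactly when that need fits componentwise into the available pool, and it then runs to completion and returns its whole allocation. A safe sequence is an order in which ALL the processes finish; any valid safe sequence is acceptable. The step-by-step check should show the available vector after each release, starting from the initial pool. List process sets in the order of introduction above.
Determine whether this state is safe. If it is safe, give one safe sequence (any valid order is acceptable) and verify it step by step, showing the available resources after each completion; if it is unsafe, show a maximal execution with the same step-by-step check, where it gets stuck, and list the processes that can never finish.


UNSAFE.
Key observation: after P0, P5, P7 complete, (5, 6, 5) is the best the pool ever gets, yet each leftover process wants more res4.
Going as far as possible: P0, P5, P7; after that, nothing fits. Check, step by step:
  pool = (2, 3, 2)
  run P0 (needs (2, 1, 1), free (2, 3, 2)); after release of (2, 2, 1) the pool is (4, 5, 3)
  run P5 (needs (4, 5, 3), free (4, 5, 3)); after release of (1, 0, 2) the pool is (5, 5, 5)
  run P7 (needs (2, 4, 0), free (5, 5, 5)); after release of (0, 1, 0) the pool is (5, 6, 5)
  blocked: P1 wants (2, 4, 6), pool (5, 6, 5) — not enough res4
  blocked: P3 wants (1, 7, 7), pool (5, 6, 5) — not enough res1 and res4
  blocked: P4 wants (3, 0, 8), pool (5, 6, 5) — not enough res4
  blocked: P2 wants (7, 0, 6), pool (5, 6, 5) — not enough res2 and res4
Processes that can never finish: P1, P3, P4 and P2.


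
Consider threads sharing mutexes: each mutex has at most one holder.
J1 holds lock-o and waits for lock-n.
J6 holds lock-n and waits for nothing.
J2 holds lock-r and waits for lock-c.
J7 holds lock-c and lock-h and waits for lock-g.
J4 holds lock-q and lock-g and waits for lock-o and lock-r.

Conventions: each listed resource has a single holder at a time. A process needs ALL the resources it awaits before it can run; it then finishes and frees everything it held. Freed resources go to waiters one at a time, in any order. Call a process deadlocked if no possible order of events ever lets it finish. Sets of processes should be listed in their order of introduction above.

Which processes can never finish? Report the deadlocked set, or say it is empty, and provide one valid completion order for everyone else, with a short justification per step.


Deadlocked set: J2, J7 and J4.
Key observation: the knot is the closed ring of waits J2 -> J7 -> J4 -> J2; no other process is dragged down with it.
The rest can finish in the order J6, J1.
Check, step by step:
  J6: no waits; runs immediately, freeing lock-n
  J1 waits on lock-n — all released -> runs and releases lock-o


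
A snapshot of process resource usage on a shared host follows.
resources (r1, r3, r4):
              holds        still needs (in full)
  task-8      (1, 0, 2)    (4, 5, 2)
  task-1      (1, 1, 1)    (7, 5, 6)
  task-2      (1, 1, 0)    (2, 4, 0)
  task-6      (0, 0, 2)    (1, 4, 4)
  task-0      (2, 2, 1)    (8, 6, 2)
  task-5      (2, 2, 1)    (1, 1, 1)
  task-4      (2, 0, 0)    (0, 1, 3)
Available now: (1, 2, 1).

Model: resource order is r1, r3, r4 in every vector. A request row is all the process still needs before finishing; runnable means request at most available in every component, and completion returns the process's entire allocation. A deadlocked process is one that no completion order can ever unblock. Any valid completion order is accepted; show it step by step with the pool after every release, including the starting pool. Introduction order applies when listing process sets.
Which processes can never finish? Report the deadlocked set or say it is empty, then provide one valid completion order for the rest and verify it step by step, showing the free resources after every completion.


The deadlocked set is empty.
Key observation: task-5 leads a chain of completions in which each release enables another process.
One completion order for the rest: task-5, task-2, task-8, task-6, task-4, task-1, task-0. Check, step by step:
  pool = (1, 2, 1)
  task-5 needs (1, 1, 1) <= (1, 2, 1) -> finishes; pool += (2, 2, 1) = (3, 4, 2)
  task-2 needs (2, 4, 0) <= (3, 4, 2) -> finishes; pool += (1, 1, 0) = (4, 5, 2)
  task-8 needs (4, 5, 2) <= (4, 5, 2) -> finishes; pool += (1, 0, 2) = (5, 5, 4)
  task-6 needs (1, 4, 4) <= (5, 5, 4) -> finishes; pool += (0, 0, 2) = (5, 5, 6)
  task-4 needs (0, 1, 3) <= (5, 5, 6) -> finishes; pool += (2, 0, 0) = (7, 5, 6)
  task-1 needs (7, 5, 6) <= (7, 5, 6) -> finishes; pool += (1, 1, 1) = (8, 6, 7)
  task-0 needs (8, 6, 2) <= (8, 6, 7) -> finishes; pool += (2, 2, 1) = (10, 8, 8)


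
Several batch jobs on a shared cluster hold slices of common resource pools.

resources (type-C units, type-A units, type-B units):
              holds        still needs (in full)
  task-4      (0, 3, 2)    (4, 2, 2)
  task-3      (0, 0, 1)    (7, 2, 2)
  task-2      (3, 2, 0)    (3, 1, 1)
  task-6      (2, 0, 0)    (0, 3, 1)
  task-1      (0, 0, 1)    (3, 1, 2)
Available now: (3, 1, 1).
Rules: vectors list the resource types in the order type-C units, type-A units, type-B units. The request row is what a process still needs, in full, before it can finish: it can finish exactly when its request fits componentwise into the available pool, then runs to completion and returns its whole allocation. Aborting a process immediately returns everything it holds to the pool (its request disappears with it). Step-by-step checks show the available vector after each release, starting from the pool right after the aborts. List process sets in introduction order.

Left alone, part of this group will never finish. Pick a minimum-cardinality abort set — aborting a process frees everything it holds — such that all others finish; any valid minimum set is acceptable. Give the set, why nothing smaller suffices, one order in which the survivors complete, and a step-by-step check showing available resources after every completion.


The answer: abort task-4.
Key observation: the deadlocked task-3 becomes finishable only because task-4 released (0, 3, 2); it completes at step 3 below.
No smaller set exists: with zero aborts the deadlock remains.
The survivors complete as task-2, task-6, task-3, task-1. Check, step by step (starting from the post-abort pool):
  pool = (3, 4, 3)
  task-2: need (3, 1, 1) fits (3, 4, 3); releases (3, 2, 0), pool now (6, 6, 3)
  task-6: need (0, 3, 1) fits (6, 6, 3); releases (2, 0, 0), pool now (8, 6, 3)
  task-3: need (7, 2, 2) fits (8, 6, 3); releases (0, 0, 1), pool now (8, 6, 4)
  task-1: need (3, 1, 2) fits (8, 6, 4); releases (0, 0, 1), pool now (8, 6, 5)


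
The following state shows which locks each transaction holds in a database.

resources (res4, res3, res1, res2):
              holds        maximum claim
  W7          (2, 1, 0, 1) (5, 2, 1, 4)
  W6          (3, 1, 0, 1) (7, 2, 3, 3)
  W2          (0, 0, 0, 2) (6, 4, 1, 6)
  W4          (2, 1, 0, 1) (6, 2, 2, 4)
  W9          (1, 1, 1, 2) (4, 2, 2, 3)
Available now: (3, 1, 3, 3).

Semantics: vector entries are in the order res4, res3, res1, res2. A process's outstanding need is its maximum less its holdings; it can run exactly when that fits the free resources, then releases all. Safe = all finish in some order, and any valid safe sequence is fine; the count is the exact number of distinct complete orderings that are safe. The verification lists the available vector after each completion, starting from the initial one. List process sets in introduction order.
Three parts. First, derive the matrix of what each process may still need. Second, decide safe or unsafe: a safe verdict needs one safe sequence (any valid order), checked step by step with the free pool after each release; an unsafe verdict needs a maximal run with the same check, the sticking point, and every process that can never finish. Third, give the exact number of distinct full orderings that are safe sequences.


(1) Remaining need (order res4, res3, res1, res2):
  W7: (3, 1, 1, 3)
  W6: (4, 1, 3, 2)
  W2: (6, 4, 1, 4)
  W4: (4, 1, 2, 3)
  W9: (3, 1, 1, 1)
(2) SAFE — a valid safe sequence is W7, W9, W4, W6, W2.
Key observation: the first exact fit in this order is W7 — it needs (3, 1, 1, 3) with (3, 1, 3, 3) free, meeting a requested resource to the last unit.
Walking it through:
  pool = (3, 1, 3, 3)
  W7 needs (3, 1, 1, 3) <= (3, 1, 3, 3) -> finishes; pool += (2, 1, 0, 1) = (5, 2, 3, 4)
  W9 needs (3, 1, 1, 1) <= (5, 2, 3, 4) -> finishes; pool += (1, 1, 1, 2) = (6, 3, 4, 6)
  W4 needs (4, 1, 2, 3) <= (6, 3, 4, 6) -> finishes; pool += (2, 1, 0, 1) = (8, 4, 4, 7)
  W6 needs (4, 1, 3, 2) <= (8, 4, 4, 7) -> finishes; pool += (3, 1, 0, 1) = (11, 5, 4, 8)
  W2 needs (6, 4, 1, 4) <= (11, 5, 4, 8) -> finishes; pool += (0, 0, 0, 2) = (11, 5, 4, 10)
(3) The exact count: 24 of the possible complete orderings are safe sequences.


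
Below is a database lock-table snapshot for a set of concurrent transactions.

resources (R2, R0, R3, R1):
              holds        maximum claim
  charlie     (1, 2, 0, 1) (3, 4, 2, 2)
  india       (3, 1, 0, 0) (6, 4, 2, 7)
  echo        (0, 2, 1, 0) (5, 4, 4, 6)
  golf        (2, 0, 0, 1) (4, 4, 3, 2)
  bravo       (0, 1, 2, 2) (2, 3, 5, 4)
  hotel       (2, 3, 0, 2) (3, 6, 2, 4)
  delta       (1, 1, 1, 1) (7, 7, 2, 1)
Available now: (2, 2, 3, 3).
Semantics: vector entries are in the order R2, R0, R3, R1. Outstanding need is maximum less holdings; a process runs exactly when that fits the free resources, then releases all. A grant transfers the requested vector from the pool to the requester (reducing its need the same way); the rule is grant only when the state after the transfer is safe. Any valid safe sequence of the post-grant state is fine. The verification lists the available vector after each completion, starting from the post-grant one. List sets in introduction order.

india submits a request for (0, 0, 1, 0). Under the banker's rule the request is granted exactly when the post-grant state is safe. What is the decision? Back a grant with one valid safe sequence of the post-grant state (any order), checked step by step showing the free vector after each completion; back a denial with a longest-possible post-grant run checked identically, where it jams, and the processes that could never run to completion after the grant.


DENY: after the grant no complete ordering would exist.
Key observation: after charlie, hotel the pool peaks at (5, 7, 2, 6), and each blocked process is short somewhere: india on R1; echo on R3; golf on R3; bravo on R3; delta on R2.
On the post-grant state, charlie, hotel is a maximal run — nothing extends it. Check, step by step:
  pool = (2, 2, 2, 3)
  run charlie (needs (2, 2, 2, 1), free (2, 2, 2, 3)); after release of (1, 2, 0, 1) the pool is (3, 4, 2, 4)
  run hotel (needs (1, 3, 2, 2), free (3, 4, 2, 4)); after release of (2, 3, 0, 2) the pool is (5, 7, 2, 6)
  india cannot run: need (3, 3, 1, 7) vs free (5, 7, 2, 6) (insufficient R1)
  echo cannot run: need (5, 2, 3, 6) vs free (5, 7, 2, 6) (insufficient R3)
  golf cannot run: need (2, 4, 3, 1) vs free (5, 7, 2, 6) (insufficient R3)
  bravo cannot run: need (2, 2, 3, 2) vs free (5, 7, 2, 6) (insufficient R3)
  delta cannot run: need (6, 6, 1, 0) vs free (5, 7, 2, 6) (insufficient R2)
Had the request been granted, india, echo, golf, bravo and delta could never finish.


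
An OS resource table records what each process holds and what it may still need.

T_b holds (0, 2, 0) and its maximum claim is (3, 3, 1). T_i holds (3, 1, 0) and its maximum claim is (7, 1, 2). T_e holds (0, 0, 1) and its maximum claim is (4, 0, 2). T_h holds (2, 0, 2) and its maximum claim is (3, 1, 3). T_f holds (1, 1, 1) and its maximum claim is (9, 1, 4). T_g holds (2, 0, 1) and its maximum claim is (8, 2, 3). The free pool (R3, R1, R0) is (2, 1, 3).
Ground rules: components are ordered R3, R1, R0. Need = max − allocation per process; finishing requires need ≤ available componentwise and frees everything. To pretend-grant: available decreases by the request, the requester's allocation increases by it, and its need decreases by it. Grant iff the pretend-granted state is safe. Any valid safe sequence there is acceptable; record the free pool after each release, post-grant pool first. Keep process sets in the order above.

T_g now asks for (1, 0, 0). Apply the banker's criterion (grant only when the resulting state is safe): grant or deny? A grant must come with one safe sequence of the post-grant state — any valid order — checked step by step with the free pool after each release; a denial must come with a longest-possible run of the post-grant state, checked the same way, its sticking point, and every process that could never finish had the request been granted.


DENY. Granting would leave the state unsafe.
Key observation: after T_h, T_b complete, (3, 3, 5) is the best the pool ever gets, yet each leftover process wants more R3.
On the post-grant state, T_h, T_b is a maximal run — nothing extends it. Step-by-step check:
  pool = (1, 1, 3)
  T_h needs (1, 1, 1) <= (1, 1, 3) -> finishes; pool += (2, 0, 2) = (3, 1, 5)
  T_b needs (3, 1, 1) <= (3, 1, 5) -> finishes; pool += (0, 2, 0) = (3, 3, 5)
  blocked: T_i wants (4, 0, 2), pool (3, 3, 5) — not enough R3
  blocked: T_e wants (4, 0, 1), pool (3, 3, 5) — not enough R3
  blocked: T_f wants (8, 0, 3), pool (3, 3, 5) — not enough R3
  blocked: T_g wants (5, 2, 2), pool (3, 3, 5) — not enough R3
Post-grant, the permanently blocked set is T_i, T_e, T_f and T_g.


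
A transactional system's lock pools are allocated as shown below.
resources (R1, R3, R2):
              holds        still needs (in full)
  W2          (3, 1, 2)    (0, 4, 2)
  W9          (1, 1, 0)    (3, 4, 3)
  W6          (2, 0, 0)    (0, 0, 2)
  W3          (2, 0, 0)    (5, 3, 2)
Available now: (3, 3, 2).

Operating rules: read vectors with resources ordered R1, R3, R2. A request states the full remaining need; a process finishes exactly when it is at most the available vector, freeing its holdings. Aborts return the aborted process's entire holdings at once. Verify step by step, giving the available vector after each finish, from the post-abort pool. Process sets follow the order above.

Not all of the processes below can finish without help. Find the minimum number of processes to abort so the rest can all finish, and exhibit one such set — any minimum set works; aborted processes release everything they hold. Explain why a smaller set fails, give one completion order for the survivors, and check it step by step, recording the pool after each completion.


Abort W9.
Key observation: the returned (1, 1, 0) from W9 is what brings W2 — unrunnable before, under any order — into play at step 1.
Minimality: the empty abort set fails — the state is deadlocked as it stands.
The survivors complete as W2, W6, W3. Step-by-step check (starting from the post-abort pool):
  pool = (4, 4, 2)
  W2 needs (0, 4, 2) <= (4, 4, 2) -> finishes; pool += (3, 1, 2) = (7, 5, 4)
  W6 needs (0, 0, 2) <= (7, 5, 4) -> finishes; pool += (2, 0, 0) = (9, 5, 4)
  W3 needs (5, 3, 2) <= (9, 5, 4) -> finishes; pool += (2, 0, 0) = (11, 5, 4)


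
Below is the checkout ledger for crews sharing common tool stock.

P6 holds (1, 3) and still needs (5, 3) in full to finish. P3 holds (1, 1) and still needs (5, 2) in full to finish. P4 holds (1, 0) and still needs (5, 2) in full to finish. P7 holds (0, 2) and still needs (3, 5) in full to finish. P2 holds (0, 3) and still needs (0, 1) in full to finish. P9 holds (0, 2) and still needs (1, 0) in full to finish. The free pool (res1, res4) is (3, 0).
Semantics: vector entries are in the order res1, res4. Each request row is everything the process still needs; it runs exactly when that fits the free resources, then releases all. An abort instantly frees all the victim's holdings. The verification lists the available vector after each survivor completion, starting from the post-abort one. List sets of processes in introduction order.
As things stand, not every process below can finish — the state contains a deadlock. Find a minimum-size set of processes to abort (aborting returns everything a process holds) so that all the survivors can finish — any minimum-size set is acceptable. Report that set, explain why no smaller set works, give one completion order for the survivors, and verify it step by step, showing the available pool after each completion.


Minimum abort set: P6 and P4.
Key observation: the deadlocked P3 becomes finishable only because P6 and P4 released (2, 3); it completes at step 4 below.
Why nothing smaller works — every single abort fails: P6 alone leaves P3 blocked (short on res1); P3 alone leaves P6 blocked (short on res1); P4 alone leaves P6 blocked (short on res1); P7 alone leaves P6 blocked (short on res1); P2 alone leaves P6 blocked (short on res1); P9 alone leaves P6 blocked (short on res1).
The survivors complete as P9, P7, P2, P3. Check, step by step (starting from the post-abort pool):
  pool = (5, 3)
  run P9 (needs (1, 0), free (5, 3)); after release of (0, 2) the pool is (5, 5)
  run P7 (needs (3, 5), free (5, 5)); after release of (0, 2) the pool is (5, 7)
  run P2 (needs (0, 1), free (5, 7)); after release of (0, 3) the pool is (5, 10)
  run P3 (needs (5, 2), free (5, 10)); after release of (1, 1) the pool is (6, 11)
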